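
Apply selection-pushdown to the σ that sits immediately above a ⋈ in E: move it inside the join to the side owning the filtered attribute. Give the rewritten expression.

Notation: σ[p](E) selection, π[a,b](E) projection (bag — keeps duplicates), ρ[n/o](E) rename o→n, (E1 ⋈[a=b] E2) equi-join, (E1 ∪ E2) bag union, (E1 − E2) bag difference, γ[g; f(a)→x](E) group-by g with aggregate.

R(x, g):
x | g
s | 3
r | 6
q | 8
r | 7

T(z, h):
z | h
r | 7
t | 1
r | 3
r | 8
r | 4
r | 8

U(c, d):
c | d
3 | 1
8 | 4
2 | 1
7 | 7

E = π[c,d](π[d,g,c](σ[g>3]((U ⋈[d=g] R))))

σ filters on g, owned by the right side.
E' = π[c,d](π[d,g,c]((U ⋈[d=g] σ[g>3](R))))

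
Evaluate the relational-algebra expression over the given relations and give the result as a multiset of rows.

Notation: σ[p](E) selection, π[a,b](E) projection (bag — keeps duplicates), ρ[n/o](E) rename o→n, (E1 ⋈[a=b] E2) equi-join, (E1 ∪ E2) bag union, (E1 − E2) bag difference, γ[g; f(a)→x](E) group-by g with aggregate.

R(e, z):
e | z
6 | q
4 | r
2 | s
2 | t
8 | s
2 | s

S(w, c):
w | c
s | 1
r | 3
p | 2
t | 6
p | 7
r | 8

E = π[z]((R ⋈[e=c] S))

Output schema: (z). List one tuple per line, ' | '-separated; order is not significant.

Subexpression sizes:
  R → 6
  S → 6
  (R ⋈[e=c] S) → 5
  π[z]((R ⋈[e=c] S)) → 5

== RESULT ==
z
q
s
s
s
t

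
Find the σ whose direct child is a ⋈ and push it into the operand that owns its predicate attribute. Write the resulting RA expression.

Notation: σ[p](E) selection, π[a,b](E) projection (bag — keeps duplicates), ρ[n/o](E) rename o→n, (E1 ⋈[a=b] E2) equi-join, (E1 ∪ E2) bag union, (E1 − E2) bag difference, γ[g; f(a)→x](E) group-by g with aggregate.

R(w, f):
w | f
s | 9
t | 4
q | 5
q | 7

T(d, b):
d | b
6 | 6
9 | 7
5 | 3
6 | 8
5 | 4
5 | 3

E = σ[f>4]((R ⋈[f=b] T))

σ filters on f, owned by the left side.
E' = (σ[f>4](R) ⋈[f=b] T)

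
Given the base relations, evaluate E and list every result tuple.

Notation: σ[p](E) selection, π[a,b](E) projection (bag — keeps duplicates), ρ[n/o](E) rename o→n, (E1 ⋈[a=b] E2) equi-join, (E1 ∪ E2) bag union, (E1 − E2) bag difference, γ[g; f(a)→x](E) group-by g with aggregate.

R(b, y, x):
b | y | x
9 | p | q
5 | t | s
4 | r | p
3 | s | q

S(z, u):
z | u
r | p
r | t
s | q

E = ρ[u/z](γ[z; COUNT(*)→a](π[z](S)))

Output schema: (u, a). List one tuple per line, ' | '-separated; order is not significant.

Subexpression sizes:
  S → 3
  π[z](S) → 3
  γ[z; COUNT(*)→a](π[z](S)) → 2
  ρ[u/z](γ[z; COUNT(*)→a](π[z](S))) → 2

== RESULT ==
u | a
r | 2
s | 1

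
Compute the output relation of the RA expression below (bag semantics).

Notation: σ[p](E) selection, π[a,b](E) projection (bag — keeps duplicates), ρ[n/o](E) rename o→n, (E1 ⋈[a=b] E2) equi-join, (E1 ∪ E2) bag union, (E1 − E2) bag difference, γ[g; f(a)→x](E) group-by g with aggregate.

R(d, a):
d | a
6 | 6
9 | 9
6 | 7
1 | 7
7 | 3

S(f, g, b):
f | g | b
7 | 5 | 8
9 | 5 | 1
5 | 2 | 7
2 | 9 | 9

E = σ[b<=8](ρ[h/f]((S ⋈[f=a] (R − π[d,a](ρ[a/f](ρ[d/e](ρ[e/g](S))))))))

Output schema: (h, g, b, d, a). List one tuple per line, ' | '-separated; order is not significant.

Stepwise |·|:
  S → 4
  R → 5
  S → 4
  ρ[e/g](S) → 4
  ρ[d/e](ρ[e/g](S)) → 4
  ρ[a/f](ρ[d/e](ρ[e/g](S))) → 4
  π[d,a](ρ[a/f](ρ[d/e](ρ[e/g](S)))) → 4
  (R − π[d,a](ρ[a/f](ρ[d/e](ρ[e/g](S))))) → 5
  (S ⋈[f=a] (R − π[d,a](ρ[a/f](ρ[d/e](ρ[e/g](S)))))) → 3
  ρ[h/f]((S ⋈[f=a] (R − π[d,a](ρ[a/f](ρ[d/e](ρ[e/g](S))))))) → 3
  σ[b<=8](ρ[h/f]((S ⋈[f=a] (R − π[d,a](ρ[a/f](ρ[d/e](ρ[e/g](S)))))))) → 3

== RESULT ==
h | g | b | d | a
7 | 5 | 8 | 1 | 7
7 | 5 | 8 | 6 | 7
9 | 5 | 1 | 9 | 9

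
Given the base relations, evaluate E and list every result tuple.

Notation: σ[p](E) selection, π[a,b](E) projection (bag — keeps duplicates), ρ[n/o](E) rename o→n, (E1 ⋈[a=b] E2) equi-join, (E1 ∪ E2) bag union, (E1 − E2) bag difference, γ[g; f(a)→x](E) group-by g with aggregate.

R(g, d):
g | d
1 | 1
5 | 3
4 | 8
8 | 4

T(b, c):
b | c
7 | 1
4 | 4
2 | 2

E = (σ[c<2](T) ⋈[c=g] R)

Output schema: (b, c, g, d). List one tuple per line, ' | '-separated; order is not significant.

Subexpression sizes:
  T → 3
  σ[c<2](T) → 1
  R → 4
  (σ[c<2](T) ⋈[c=g] R) → 1

== RESULT ==
b | c | g | d
7 | 1 | 1 | 1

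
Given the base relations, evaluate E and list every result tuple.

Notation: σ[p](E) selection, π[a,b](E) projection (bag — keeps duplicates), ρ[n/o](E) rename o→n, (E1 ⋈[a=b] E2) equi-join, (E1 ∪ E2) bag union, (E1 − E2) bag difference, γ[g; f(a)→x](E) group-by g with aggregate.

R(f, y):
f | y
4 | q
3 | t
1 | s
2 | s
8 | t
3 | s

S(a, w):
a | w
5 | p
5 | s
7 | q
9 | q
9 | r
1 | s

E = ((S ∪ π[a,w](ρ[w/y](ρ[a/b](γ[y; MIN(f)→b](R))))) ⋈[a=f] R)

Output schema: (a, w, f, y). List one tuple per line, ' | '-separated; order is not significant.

Subexpression sizes:
  S → 6
  R → 6
  γ[y; MIN(f)→b](R) → 3
  ρ[a/b](γ[y; MIN(f)→b](R)) → 3
  ρ[w/y](ρ[a/b](γ[y; MIN(f)→b](R))) → 3
  π[a,w](ρ[w/y](ρ[a/b](γ[y; MIN(f)→b](R)))) → 3
  (S ∪ π[a,w](ρ[w/y](ρ[a/b](γ[y; MIN(f)→b](R))))) → 9
  R → 6
  ((S ∪ π[a,w](ρ[w/y](ρ[a/b](γ[y; MIN(f)→b](R))))) ⋈[a=f] R) → 5

== RESULT ==
a | w | f | y
1 | s | 1 | s
1 | s | 1 | s
3 | t | 3 | s
3 | t | 3 | t
4 | q | 4 | q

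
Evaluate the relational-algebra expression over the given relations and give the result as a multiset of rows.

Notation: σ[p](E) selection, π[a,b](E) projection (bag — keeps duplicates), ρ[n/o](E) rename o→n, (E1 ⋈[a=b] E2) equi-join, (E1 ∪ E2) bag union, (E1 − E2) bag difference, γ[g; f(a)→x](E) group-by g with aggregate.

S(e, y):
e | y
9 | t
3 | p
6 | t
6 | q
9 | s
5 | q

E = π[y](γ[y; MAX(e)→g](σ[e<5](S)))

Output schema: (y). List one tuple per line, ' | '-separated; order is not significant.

Per-node cardinality:
  S → 6
  σ[e<5](S) → 1
  γ[y; MAX(e)→g](σ[e<5](S)) → 1
  π[y](γ[y; MAX(e)→g](σ[e<5](S))) → 1

== RESULT ==
y
p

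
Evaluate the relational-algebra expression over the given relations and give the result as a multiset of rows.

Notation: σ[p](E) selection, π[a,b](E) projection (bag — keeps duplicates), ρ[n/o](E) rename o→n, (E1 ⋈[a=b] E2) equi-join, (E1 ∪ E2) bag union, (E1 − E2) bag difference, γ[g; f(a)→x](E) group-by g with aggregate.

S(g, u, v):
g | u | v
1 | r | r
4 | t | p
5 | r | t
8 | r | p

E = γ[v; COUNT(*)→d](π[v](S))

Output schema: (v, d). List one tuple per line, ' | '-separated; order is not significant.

Stepwise |·|:
  S → 4
  π[v](S) → 4
  γ[v; COUNT(*)→d](π[v](S)) → 3

== RESULT ==
v | d
p | 2
r | 1
t | 1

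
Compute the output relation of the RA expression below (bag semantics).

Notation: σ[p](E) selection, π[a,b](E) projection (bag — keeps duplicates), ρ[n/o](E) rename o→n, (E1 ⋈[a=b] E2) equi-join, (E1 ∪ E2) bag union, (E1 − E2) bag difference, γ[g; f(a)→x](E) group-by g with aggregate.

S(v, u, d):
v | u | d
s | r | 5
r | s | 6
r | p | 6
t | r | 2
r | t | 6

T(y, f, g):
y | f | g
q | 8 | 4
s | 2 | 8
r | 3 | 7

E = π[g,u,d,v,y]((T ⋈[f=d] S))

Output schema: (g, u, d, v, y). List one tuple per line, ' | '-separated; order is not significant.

Per-node cardinality:
  T → 3
  S → 5
  (T ⋈[f=d] S) → 1
  π[g,u,d,v,y]((T ⋈[f=d] S)) → 1

== RESULT ==
g | u | d | v | y
8 | r | 2 | t | s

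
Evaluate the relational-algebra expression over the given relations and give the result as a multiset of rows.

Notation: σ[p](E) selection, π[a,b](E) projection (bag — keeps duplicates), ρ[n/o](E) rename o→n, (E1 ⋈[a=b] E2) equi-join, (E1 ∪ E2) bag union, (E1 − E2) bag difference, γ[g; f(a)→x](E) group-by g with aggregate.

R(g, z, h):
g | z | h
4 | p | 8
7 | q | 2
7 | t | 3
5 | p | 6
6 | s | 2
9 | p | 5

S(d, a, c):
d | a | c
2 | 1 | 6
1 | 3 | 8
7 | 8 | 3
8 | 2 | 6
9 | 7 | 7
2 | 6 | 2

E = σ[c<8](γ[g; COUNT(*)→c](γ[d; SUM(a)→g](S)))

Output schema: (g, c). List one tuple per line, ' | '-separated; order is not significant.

Per-node cardinality:
  S → 6
  γ[d; SUM(a)→g](S) → 5
  γ[g; COUNT(*)→c](γ[d; SUM(a)→g](S)) → 4
  σ[c<8](γ[g; COUNT(*)→c](γ[d; SUM(a)→g](S))) → 4

== RESULT ==
g | c
2 | 1
3 | 1
7 | 2
8 | 1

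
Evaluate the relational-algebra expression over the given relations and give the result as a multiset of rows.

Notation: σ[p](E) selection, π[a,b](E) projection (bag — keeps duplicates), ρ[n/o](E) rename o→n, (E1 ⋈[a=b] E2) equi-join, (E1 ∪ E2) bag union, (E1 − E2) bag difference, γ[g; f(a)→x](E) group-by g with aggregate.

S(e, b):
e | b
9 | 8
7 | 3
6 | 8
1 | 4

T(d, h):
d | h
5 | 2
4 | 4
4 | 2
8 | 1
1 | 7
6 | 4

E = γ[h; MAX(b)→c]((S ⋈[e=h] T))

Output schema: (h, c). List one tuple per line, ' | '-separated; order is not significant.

Stepwise |·|:
  S → 4
  T → 6
  (S ⋈[e=h] T) → 2
  γ[h; MAX(b)→c]((S ⋈[e=h] T)) → 2

== RESULT ==
h | c
1 | 4
7 | 3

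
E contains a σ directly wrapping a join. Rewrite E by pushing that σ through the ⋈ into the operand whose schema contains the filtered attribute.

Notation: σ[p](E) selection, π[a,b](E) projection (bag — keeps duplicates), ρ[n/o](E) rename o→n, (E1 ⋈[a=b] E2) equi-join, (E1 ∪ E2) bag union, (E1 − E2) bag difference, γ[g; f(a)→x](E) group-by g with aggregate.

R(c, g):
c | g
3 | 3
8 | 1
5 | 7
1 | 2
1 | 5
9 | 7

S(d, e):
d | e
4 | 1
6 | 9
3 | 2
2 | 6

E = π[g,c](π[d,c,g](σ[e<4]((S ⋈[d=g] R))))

σ filters on e, owned by the left side.
E' = π[g,c](π[d,c,g]((σ[e<4](S) ⋈[d=g] R)))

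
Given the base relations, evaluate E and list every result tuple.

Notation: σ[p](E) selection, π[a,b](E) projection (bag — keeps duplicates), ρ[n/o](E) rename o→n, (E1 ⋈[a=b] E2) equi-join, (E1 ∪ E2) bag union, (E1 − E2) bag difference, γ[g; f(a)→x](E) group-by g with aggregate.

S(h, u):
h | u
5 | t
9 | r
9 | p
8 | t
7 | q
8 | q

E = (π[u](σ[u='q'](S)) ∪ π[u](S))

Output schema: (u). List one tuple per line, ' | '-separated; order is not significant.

Row counts bottom-up:
  S → 6
  σ[u='q'](S) → 2
  π[u](σ[u='q'](S)) → 2
  S → 6
  π[u](S) → 6
  (π[u](σ[u='q'](S)) ∪ π[u](S)) → 8

== RESULT ==
u
p
q
q
q
q
r
t
t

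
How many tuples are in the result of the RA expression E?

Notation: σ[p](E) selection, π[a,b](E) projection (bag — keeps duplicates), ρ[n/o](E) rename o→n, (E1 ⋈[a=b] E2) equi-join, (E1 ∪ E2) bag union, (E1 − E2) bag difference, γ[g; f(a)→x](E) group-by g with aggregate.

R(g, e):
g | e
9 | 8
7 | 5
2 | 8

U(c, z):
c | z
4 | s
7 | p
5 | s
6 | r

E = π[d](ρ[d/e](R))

Stepwise |·|:
  R → 3
  ρ[d/e](R) → 3
  π[d](ρ[d/e](R)) → 3

|E| = 3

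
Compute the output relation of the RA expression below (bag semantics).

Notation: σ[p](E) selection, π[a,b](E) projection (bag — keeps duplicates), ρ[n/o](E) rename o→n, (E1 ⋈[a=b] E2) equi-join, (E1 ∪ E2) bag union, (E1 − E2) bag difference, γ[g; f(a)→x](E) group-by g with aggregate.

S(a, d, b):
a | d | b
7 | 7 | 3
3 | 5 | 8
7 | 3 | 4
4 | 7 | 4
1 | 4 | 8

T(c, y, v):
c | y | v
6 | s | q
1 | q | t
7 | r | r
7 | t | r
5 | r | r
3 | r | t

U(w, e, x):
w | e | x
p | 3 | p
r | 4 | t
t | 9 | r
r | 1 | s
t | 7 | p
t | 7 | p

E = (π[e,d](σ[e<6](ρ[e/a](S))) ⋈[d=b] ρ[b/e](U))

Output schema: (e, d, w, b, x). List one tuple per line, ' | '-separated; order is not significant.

Per-node cardinality:
  S → 5
  ρ[e/a](S) → 5
  σ[e<6](ρ[e/a](S)) → 3
  π[e,d](σ[e<6](ρ[e/a](S))) → 3
  U → 6
  ρ[b/e](U) → 6
  (π[e,d](σ[e<6](ρ[e/a](S))) ⋈[d=b] ρ[b/e](U)) → 3

== RESULT ==
e | d | w | b | x
1 | 4 | r | 4 | t
4 | 7 | t | 7 | p
4 | 7 | t | 7 | p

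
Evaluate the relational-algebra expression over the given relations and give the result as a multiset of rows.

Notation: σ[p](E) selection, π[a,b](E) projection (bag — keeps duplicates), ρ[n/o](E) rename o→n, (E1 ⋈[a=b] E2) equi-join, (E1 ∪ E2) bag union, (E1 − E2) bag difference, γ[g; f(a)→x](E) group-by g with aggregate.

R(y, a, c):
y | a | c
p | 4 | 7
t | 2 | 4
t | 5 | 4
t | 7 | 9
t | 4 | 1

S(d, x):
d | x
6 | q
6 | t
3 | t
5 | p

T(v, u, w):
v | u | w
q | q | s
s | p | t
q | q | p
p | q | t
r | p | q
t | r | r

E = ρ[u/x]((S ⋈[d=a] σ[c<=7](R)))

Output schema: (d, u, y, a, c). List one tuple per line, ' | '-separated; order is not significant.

Per-node cardinality:
  S → 4
  R → 5
  σ[c<=7](R) → 4
  (S ⋈[d=a] σ[c<=7](R)) → 1
  ρ[u/x]((S ⋈[d=a] σ[c<=7](R))) → 1

== RESULT ==
d | u | y | a | c
5 | p | t | 5 | 4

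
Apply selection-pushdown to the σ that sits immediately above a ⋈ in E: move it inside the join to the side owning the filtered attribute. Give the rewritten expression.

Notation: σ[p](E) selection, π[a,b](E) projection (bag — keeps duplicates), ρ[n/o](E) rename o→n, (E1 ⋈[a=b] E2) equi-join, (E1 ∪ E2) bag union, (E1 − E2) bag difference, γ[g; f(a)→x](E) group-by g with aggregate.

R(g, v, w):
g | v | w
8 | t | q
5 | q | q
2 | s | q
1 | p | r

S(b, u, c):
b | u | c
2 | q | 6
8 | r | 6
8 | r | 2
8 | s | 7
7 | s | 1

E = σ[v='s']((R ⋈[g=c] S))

σ filters on v, owned by the left side.
E' = (σ[v='s'](R) ⋈[g=c] S)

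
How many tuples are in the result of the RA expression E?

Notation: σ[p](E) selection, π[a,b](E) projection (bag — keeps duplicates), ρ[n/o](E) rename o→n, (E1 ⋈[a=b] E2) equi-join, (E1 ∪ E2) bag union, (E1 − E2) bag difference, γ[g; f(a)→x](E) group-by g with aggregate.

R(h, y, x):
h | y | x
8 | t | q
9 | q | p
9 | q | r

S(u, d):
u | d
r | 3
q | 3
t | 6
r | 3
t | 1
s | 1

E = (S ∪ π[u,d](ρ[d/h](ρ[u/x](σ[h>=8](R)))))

Row counts bottom-up:
  S → 6
  R → 3
  σ[h>=8](R) → 3
  ρ[u/x](σ[h>=8](R)) → 3
  ρ[d/h](ρ[u/x](σ[h>=8](R))) → 3
  π[u,d](ρ[d/h](ρ[u/x](σ[h>=8](R)))) → 3
  (S ∪ π[u,d](ρ[d/h](ρ[u/x](σ[h>=8](R))))) → 9

|E| = 9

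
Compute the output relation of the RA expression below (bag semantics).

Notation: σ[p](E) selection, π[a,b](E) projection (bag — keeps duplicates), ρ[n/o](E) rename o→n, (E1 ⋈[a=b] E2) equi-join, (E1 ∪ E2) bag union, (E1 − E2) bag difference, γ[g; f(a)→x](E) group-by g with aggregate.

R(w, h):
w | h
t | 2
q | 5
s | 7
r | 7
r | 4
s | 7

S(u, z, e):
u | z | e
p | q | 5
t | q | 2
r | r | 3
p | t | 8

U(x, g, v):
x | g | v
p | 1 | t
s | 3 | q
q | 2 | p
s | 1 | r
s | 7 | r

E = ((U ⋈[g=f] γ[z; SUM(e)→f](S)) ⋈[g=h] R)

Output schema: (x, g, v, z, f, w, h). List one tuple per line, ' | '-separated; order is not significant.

Stepwise |·|:
  U → 5
  S → 4
  γ[z; SUM(e)→f](S) → 3
  (U ⋈[g=f] γ[z; SUM(e)→f](S)) → 2
  R → 6
  ((U ⋈[g=f] γ[z; SUM(e)→f](S)) ⋈[g=h] R) → 3

== RESULT ==
x | g | v | z | f | w | h
s | 7 | r | q | 7 | r | 7
s | 7 | r | q | 7 | s | 7
s | 7 | r | q | 7 | s | 7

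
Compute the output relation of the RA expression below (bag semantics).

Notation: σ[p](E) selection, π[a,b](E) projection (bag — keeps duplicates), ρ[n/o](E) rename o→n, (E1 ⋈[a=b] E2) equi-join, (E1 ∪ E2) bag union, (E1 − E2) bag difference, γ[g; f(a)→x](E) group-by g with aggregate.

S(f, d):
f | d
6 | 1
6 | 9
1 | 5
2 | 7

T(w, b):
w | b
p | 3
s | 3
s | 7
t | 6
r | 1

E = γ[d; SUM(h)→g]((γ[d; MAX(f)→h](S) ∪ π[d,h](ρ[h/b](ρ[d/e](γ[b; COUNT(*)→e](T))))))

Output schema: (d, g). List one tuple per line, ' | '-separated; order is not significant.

Per-node cardinality:
  S → 4
  γ[d; MAX(f)→h](S) → 4
  T → 5
  γ[b; COUNT(*)→e](T) → 4
  ρ[d/e](γ[b; COUNT(*)→e](T)) → 4
  ρ[h/b](ρ[d/e](γ[b; COUNT(*)→e](T))) → 4
  π[d,h](ρ[h/b](ρ[d/e](γ[b; COUNT(*)→e](T)))) → 4
  (γ[d; MAX(f)→h](S) ∪ π[d,h](ρ[h/b](ρ[d/e](γ[b; COUNT(*)→e](T))))) → 8
  γ[d; SUM(h)→g]((γ[d; MAX(f)→h](S) ∪ π[d,h](ρ[h/b](ρ[d/e](γ[b; COUNT(*)→e](T)))))) → 5

== RESULT ==
d | g
1 | 20
2 | 3
5 | 1
7 | 2
9 | 6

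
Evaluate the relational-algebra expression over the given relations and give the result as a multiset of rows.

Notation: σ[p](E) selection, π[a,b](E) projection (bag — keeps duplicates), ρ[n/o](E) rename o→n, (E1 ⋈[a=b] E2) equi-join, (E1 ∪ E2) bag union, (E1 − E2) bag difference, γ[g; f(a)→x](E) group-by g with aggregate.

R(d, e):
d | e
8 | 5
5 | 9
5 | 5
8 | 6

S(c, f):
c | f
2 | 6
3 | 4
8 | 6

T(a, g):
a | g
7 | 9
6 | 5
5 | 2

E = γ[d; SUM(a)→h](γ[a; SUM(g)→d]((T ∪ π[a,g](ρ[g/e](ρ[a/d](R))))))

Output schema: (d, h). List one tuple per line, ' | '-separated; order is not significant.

Subexpression sizes:
  T → 3
  R → 4
  ρ[a/d](R) → 4
  ρ[g/e](ρ[a/d](R)) → 4
  π[a,g](ρ[g/e](ρ[a/d](R))) → 4
  (T ∪ π[a,g](ρ[g/e](ρ[a/d](R)))) → 7
  γ[a; SUM(g)→d]((T ∪ π[a,g](ρ[g/e](ρ[a/d](R))))) → 4
  γ[d; SUM(a)→h](γ[a; SUM(g)→d]((T ∪ π[a,g](ρ[g/e](ρ[a/d](R)))))) → 4

== RESULT ==
d | h
5 | 6
9 | 7
11 | 8
16 | 5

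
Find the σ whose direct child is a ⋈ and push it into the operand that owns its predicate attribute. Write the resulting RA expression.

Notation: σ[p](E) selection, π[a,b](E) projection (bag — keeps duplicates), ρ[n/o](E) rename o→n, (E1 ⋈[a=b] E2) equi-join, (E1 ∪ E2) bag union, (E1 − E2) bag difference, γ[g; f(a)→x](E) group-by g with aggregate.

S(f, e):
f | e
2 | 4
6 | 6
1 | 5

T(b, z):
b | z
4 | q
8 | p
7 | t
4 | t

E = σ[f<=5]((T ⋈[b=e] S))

σ filters on f, owned by the right side.
E' = (T ⋈[b=e] σ[f<=5](S))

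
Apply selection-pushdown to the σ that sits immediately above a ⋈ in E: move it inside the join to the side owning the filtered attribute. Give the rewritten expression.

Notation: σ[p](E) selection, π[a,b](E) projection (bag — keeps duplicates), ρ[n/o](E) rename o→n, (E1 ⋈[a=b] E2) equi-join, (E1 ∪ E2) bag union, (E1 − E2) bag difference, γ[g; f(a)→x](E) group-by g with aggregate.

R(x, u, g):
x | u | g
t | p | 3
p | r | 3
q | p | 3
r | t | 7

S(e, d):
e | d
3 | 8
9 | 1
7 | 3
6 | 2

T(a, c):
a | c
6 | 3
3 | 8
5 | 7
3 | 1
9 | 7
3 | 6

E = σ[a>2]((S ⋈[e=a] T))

σ filters on a, owned by the right side.
E' = (S ⋈[e=a] σ[a>2](T))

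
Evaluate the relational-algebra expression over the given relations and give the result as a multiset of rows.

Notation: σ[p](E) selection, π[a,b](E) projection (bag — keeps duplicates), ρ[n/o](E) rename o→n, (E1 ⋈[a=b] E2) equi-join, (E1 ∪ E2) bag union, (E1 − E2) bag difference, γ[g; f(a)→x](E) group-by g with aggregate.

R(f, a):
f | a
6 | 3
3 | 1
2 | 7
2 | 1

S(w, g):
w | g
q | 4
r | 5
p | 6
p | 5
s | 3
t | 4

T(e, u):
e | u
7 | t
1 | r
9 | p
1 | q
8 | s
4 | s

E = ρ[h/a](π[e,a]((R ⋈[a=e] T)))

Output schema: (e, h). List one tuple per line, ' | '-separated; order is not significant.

Per-node cardinality:
  R → 4
  T → 6
  (R ⋈[a=e] T) → 5
  π[e,a]((R ⋈[a=e] T)) → 5
  ρ[h/a](π[e,a]((R ⋈[a=e] T))) → 5

== RESULT ==
e | h
1 | 1
1 | 1
1 | 1
1 | 1
7 | 7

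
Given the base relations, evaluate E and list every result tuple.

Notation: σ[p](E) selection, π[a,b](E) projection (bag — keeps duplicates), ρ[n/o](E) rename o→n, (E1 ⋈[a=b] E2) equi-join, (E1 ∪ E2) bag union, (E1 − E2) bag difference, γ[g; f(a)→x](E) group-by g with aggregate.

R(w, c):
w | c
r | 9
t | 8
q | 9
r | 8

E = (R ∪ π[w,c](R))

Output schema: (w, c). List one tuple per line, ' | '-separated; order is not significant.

Subexpression sizes:
  R → 4
  R → 4
  π[w,c](R) → 4
  (R ∪ π[w,c](R)) → 8

== RESULT ==
w | c
q | 9
q | 9
r | 8
r | 8
r | 9
r | 9
t | 8
t | 8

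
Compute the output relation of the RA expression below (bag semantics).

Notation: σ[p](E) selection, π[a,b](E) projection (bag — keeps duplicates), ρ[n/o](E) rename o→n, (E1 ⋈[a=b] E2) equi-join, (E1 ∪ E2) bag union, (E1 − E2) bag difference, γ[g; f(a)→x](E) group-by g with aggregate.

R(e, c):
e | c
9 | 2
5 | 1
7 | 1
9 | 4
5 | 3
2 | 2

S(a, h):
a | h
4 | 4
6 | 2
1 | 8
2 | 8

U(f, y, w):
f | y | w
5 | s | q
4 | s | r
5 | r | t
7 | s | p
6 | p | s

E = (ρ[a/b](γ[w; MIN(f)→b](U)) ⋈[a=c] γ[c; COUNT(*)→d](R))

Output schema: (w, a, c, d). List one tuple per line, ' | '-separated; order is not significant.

Stepwise |·|:
  U → 5
  γ[w; MIN(f)→b](U) → 5
  ρ[a/b](γ[w; MIN(f)→b](U)) → 5
  R → 6
  γ[c; COUNT(*)→d](R) → 4
  (ρ[a/b](γ[w; MIN(f)→b](U)) ⋈[a=c] γ[c; COUNT(*)→d](R)) → 1

== RESULT ==
w | a | c | d
r | 4 | 4 | 1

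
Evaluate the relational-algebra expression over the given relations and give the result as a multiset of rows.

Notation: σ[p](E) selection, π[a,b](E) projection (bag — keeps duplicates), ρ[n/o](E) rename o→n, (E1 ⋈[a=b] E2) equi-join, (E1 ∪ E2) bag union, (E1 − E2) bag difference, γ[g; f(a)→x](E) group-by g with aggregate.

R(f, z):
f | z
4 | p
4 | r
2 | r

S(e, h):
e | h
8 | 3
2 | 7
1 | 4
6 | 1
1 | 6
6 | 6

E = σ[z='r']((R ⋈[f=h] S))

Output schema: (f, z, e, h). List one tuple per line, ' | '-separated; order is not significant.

Row counts bottom-up:
  R → 3
  S → 6
  (R ⋈[f=h] S) → 2
  σ[z='r']((R ⋈[f=h] S)) → 1

== RESULT ==
f | z | e | h
4 | r | 1 | 4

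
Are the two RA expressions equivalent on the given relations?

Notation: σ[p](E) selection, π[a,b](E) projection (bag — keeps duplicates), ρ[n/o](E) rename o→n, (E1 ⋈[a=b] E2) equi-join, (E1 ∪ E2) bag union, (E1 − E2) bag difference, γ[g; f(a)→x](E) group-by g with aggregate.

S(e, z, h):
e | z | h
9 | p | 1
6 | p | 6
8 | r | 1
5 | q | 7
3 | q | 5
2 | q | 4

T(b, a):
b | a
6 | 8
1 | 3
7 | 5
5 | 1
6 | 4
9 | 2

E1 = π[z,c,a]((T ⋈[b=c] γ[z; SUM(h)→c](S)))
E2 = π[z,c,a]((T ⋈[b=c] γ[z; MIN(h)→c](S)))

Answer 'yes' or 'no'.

E1 row counts bottom-up:
  T → 6
  S → 6
  γ[z; SUM(h)→c](S) → 3
  (T ⋈[b=c] γ[z; SUM(h)→c](S)) → 2
  π[z,c,a]((T ⋈[b=c] γ[z; SUM(h)→c](S))) → 2
E2 row counts bottom-up:
  T → 6
  S → 6
  γ[z; MIN(h)→c](S) → 3
  (T ⋈[b=c] γ[z; MIN(h)→c](S)) → 2
  π[z,c,a]((T ⋈[b=c] γ[z; MIN(h)→c](S))) → 2

E1 result:
z | c | a
p | 7 | 5
r | 1 | 3
E2 result:
z | c | a
p | 1 | 3
r | 1 | 3
Witness: ('p', 1, 3) appears 0× in E1 but 1× in E2.

no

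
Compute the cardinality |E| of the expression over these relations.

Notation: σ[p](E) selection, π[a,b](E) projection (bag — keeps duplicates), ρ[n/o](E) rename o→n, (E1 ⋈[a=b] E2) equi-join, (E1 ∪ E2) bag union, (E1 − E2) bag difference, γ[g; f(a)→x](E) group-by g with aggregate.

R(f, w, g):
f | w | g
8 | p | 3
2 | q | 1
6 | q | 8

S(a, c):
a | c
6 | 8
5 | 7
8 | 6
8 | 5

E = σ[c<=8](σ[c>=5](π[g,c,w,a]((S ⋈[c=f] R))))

Stepwise |·|:
  S → 4
  R → 3
  (S ⋈[c=f] R) → 2
  π[g,c,w,a]((S ⋈[c=f] R)) → 2
  σ[c>=5](π[g,c,w,a]((S ⋈[c=f] R))) → 2
  σ[c<=8](σ[c>=5](π[g,c,w,a]((S ⋈[c=f] R)))) → 2

|E| = 2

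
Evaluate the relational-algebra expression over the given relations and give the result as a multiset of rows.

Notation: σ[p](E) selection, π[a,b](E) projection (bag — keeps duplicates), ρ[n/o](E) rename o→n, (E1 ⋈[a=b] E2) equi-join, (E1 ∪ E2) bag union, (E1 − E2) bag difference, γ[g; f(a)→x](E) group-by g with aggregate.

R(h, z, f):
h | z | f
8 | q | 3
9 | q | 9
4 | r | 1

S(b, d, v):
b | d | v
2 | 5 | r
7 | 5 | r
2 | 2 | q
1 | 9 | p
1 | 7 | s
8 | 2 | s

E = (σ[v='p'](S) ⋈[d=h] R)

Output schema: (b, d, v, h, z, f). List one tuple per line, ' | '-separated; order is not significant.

Stepwise |·|:
  S → 6
  σ[v='p'](S) → 1
  R → 3
  (σ[v='p'](S) ⋈[d=h] R) → 1

== RESULT ==
b | d | v | h | z | f
1 | 9 | p | 9 | q | 9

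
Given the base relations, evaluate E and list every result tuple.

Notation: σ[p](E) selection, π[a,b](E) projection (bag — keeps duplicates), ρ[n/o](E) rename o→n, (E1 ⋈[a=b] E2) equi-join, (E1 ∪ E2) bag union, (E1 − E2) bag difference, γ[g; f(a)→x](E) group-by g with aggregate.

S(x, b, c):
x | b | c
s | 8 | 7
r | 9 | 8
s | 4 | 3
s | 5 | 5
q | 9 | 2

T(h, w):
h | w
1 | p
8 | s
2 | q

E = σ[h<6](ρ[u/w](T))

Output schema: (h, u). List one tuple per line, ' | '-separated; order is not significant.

Per-node cardinality:
  T → 3
  ρ[u/w](T) → 3
  σ[h<6](ρ[u/w](T)) → 2

== RESULT ==
h | u
1 | p
2 | q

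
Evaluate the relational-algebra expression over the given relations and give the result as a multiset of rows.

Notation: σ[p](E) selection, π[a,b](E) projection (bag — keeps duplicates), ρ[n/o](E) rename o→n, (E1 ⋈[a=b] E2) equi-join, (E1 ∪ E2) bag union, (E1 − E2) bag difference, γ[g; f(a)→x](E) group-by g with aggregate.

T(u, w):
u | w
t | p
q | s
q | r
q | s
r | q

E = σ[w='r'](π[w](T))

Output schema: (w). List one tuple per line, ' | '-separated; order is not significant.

Row counts bottom-up:
  T → 5
  π[w](T) → 5
  σ[w='r'](π[w](T)) → 1

== RESULT ==
w
r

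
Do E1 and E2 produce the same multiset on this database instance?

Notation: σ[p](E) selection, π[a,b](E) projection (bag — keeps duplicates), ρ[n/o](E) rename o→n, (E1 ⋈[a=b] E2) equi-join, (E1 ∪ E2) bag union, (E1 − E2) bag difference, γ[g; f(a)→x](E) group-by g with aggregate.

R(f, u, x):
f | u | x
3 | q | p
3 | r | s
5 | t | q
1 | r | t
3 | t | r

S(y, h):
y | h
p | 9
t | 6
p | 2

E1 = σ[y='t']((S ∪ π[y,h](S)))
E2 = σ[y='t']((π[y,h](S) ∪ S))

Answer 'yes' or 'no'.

E1 stepwise |·|:
  S → 3
  S → 3
  π[y,h](S) → 3
  (S ∪ π[y,h](S)) → 6
  σ[y='t']((S ∪ π[y,h](S))) → 2
E2 stepwise |·|:
  S → 3
  π[y,h](S) → 3
  S → 3
  (π[y,h](S) ∪ S) → 6
  σ[y='t']((π[y,h](S) ∪ S)) → 2

E1 and E2 produce the same multiset:
y | h
t | 6
t | 6

yes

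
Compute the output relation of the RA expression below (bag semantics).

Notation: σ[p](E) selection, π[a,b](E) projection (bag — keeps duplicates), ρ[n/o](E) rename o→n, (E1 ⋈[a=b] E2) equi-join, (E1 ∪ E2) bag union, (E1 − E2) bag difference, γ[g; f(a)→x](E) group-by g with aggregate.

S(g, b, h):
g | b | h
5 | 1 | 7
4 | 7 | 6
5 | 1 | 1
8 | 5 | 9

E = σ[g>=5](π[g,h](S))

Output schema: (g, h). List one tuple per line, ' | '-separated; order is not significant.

Row counts bottom-up:
  S → 4
  π[g,h](S) → 4
  σ[g>=5](π[g,h](S)) → 3

== RESULT ==
g | h
5 | 1
5 | 7
8 | 9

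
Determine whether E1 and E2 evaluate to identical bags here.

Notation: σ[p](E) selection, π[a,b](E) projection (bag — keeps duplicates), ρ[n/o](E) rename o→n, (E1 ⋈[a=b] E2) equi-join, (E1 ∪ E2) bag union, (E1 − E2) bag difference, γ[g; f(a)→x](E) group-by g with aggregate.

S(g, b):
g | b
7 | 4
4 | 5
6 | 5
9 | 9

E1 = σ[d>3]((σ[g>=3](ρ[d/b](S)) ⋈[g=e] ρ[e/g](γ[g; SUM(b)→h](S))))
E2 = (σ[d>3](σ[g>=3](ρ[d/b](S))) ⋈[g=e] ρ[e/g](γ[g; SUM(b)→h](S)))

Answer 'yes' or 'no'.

E1 per-node cardinality:
  S → 4
  ρ[d/b](S) → 4
  σ[g>=3](ρ[d/b](S)) → 4
  S → 4
  γ[g; SUM(b)→h](S) → 4
  ρ[e/g](γ[g; SUM(b)→h](S)) → 4
  (σ[g>=3](ρ[d/b](S)) ⋈[g=e] ρ[e/g](γ[g; SUM(b)→h](S))) → 4
  σ[d>3]((σ[g>=3](ρ[d/b](S)) ⋈[g=e] ρ[e/g](γ[g; SUM(b)→h](S)))) → 4
E2 per-node cardinality:
  S → 4
  ρ[d/b](S) → 4
  σ[g>=3](ρ[d/b](S)) → 4
  σ[d>3](σ[g>=3](ρ[d/b](S))) → 4
  S → 4
  γ[g; SUM(b)→h](S) → 4
  ρ[e/g](γ[g; SUM(b)→h](S)) → 4
  (σ[d>3](σ[g>=3](ρ[d/b](S))) ⋈[g=e] ρ[e/g](γ[g; SUM(b)→h](S))) → 4

E1 and E2 produce the same multiset:
g | d | e | h
4 | 5 | 4 | 5
6 | 5 | 6 | 5
7 | 4 | 7 | 4
9 | 9 | 9 | 9

yes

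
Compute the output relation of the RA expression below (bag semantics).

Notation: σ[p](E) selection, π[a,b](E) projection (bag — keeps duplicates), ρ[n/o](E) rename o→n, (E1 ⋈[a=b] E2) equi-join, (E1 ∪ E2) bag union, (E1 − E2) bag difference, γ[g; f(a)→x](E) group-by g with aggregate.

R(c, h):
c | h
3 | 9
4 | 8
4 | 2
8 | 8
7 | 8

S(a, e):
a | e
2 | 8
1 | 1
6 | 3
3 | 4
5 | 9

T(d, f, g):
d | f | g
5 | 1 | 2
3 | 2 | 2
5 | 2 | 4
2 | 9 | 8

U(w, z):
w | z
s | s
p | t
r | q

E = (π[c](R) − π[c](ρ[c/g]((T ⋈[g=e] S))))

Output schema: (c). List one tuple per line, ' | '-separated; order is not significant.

Per-node cardinality:
  R → 5
  π[c](R) → 5
  T → 4
  S → 5
  (T ⋈[g=e] S) → 2
  ρ[c/g]((T ⋈[g=e] S)) → 2
  π[c](ρ[c/g]((T ⋈[g=e] S))) → 2
  (π[c](R) − π[c](ρ[c/g]((T ⋈[g=e] S)))) → 3

== RESULT ==
c
3
4
7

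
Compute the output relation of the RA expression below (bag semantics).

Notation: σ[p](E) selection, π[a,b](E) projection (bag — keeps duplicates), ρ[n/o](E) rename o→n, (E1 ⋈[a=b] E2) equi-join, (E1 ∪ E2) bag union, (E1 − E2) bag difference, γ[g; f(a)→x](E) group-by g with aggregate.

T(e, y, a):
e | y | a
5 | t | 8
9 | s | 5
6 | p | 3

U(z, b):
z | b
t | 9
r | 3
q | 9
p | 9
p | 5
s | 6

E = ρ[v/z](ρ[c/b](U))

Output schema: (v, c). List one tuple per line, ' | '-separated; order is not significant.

Subexpression sizes:
  U → 6
  ρ[c/b](U) → 6
  ρ[v/z](ρ[c/b](U)) → 6

== RESULT ==
v | c
p | 5
p | 9
q | 9
r | 3
s | 6
t | 9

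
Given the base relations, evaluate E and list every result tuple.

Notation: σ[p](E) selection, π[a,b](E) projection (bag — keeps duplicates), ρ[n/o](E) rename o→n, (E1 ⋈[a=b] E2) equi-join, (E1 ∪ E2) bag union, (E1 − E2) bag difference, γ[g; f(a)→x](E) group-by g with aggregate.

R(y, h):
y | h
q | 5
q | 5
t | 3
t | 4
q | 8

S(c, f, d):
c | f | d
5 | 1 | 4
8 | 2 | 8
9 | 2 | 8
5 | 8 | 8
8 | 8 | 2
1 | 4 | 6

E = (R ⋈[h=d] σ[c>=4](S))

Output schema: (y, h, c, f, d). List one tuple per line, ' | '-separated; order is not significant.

Subexpression sizes:
  R → 5
  S → 6
  σ[c>=4](S) → 5
  (R ⋈[h=d] σ[c>=4](S)) → 4

== RESULT ==
y | h | c | f | d
q | 8 | 5 | 8 | 8
q | 8 | 8 | 2 | 8
q | 8 | 9 | 2 | 8
t | 4 | 5 | 1 | 4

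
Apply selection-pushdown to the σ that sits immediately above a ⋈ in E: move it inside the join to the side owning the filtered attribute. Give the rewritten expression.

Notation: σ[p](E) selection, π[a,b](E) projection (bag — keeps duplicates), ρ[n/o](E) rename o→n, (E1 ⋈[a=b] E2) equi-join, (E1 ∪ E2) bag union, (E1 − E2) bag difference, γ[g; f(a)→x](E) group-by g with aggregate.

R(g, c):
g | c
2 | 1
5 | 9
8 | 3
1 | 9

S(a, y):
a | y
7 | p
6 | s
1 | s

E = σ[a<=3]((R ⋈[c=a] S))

σ filters on a, owned by the right side.
E' = (R ⋈[c=a] σ[a<=3](S))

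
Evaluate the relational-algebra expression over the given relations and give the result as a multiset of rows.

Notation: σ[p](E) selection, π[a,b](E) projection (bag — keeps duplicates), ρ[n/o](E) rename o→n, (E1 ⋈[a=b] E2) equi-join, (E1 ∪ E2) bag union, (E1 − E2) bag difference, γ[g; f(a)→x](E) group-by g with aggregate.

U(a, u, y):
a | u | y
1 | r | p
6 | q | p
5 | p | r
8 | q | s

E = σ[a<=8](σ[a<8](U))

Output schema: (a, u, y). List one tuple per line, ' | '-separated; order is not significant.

Row counts bottom-up:
  U → 4
  σ[a<8](U) → 3
  σ[a<=8](σ[a<8](U)) → 3

== RESULT ==
a | u | y
1 | r | p
5 | p | r
6 | q | p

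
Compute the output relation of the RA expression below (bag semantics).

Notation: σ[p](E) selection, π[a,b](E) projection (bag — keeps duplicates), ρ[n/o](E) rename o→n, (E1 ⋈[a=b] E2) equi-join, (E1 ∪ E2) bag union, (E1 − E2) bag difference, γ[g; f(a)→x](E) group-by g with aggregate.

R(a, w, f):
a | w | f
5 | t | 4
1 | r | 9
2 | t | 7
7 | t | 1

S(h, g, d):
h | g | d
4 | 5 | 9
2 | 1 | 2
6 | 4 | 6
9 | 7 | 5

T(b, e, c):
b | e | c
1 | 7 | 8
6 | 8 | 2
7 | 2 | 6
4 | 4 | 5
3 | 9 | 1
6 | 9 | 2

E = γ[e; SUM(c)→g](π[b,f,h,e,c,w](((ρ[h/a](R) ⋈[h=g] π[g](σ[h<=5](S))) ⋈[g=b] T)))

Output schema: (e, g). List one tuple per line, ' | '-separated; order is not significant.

Stepwise |·|:
  R → 4
  ρ[h/a](R) → 4
  S → 4
  σ[h<=5](S) → 2
  π[g](σ[h<=5](S)) → 2
  (ρ[h/a](R) ⋈[h=g] π[g](σ[h<=5](S))) → 2
  T → 6
  ((ρ[h/a](R) ⋈[h=g] π[g](σ[h<=5](S))) ⋈[g=b] T) → 1
  π[b,f,h,e,c,w](((ρ[h/a](R) ⋈[h=g] π[g](σ[h<=5](S))) ⋈[g=b] T)) → 1
  γ[e; SUM(c)→g](π[b,f,h,e,c,w](((ρ[h/a](R) ⋈[h=g] π[g](σ[h<=5](S))) ⋈[g=b] T))) → 1

== RESULT ==
e | g
7 | 8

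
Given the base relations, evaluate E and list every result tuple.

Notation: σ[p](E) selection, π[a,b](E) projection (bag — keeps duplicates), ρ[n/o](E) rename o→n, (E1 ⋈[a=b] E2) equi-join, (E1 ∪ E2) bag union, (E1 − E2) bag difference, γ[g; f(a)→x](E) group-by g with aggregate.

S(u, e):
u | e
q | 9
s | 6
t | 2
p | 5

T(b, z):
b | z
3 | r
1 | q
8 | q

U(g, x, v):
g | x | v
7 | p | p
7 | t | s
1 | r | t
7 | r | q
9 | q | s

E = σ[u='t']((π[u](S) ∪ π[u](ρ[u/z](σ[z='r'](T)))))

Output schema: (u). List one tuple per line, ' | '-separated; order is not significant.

Subexpression sizes:
  S → 4
  π[u](S) → 4
  T → 3
  σ[z='r'](T) → 1
  ρ[u/z](σ[z='r'](T)) → 1
  π[u](ρ[u/z](σ[z='r'](T))) → 1
  (π[u](S) ∪ π[u](ρ[u/z](σ[z='r'](T)))) → 5
  σ[u='t']((π[u](S) ∪ π[u](ρ[u/z](σ[z='r'](T))))) → 1

== RESULT ==
u
t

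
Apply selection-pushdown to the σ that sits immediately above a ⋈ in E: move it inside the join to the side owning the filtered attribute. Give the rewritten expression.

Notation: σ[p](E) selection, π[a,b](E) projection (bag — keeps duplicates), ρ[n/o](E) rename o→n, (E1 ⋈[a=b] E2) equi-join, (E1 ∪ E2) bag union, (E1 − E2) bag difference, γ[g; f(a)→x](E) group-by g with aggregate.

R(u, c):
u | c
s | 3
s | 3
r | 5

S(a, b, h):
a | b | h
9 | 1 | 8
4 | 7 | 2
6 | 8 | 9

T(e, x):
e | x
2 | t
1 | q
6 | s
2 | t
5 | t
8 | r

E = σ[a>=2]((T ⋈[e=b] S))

σ filters on a, owned by the right side.
E' = (T ⋈[e=b] σ[a>=2](S))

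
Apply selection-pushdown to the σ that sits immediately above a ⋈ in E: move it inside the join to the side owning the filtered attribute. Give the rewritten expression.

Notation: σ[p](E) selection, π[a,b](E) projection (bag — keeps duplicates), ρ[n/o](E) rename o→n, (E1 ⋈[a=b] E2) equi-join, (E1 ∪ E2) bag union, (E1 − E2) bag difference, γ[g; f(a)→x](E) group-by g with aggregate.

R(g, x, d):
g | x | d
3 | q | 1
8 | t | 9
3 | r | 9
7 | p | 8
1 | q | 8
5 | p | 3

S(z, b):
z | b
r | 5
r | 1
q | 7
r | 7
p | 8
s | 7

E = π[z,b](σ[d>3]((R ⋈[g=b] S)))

σ filters on d, owned by the left side.
E' = π[z,b]((σ[d>3](R) ⋈[g=b] S))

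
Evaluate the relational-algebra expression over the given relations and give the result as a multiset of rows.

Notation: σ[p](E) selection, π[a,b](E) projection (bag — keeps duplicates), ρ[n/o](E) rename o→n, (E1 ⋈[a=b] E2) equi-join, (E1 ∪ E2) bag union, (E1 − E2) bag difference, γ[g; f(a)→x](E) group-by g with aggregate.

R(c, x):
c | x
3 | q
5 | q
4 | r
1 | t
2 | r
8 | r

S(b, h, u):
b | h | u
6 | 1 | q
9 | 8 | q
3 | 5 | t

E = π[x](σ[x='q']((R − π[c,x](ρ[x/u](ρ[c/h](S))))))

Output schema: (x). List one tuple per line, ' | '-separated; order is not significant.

Stepwise |·|:
  R → 6
  S → 3
  ρ[c/h](S) → 3
  ρ[x/u](ρ[c/h](S)) → 3
  π[c,x](ρ[x/u](ρ[c/h](S))) → 3
  (R − π[c,x](ρ[x/u](ρ[c/h](S)))) → 6
  σ[x='q']((R − π[c,x](ρ[x/u](ρ[c/h](S))))) → 2
  π[x](σ[x='q']((R − π[c,x](ρ[x/u](ρ[c/h](S)))))) → 2

== RESULT ==
x
q
q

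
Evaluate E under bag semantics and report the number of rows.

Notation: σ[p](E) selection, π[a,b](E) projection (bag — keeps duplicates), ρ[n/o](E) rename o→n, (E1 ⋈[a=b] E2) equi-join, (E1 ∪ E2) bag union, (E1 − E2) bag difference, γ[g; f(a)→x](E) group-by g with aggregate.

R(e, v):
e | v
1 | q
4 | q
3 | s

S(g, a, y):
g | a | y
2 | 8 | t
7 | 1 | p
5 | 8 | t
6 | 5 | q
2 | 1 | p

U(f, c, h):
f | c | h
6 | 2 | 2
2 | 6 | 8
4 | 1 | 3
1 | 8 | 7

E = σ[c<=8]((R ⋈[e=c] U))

Per-node cardinality:
  R → 3
  U → 4
  (R ⋈[e=c] U) → 1
  σ[c<=8]((R ⋈[e=c] U)) → 1

|E| = 1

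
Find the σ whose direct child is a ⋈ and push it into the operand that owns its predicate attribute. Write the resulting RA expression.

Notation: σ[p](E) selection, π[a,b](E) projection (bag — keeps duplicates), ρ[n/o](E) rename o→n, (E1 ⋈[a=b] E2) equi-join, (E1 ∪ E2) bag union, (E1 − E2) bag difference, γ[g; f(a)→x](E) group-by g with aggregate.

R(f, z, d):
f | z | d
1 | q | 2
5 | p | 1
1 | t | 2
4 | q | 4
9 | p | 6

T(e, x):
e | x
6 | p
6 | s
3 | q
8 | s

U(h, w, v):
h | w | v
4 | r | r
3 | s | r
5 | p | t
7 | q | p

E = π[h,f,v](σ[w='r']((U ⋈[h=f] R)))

σ filters on w, owned by the left side.
E' = π[h,f,v]((σ[w='r'](U) ⋈[h=f] R))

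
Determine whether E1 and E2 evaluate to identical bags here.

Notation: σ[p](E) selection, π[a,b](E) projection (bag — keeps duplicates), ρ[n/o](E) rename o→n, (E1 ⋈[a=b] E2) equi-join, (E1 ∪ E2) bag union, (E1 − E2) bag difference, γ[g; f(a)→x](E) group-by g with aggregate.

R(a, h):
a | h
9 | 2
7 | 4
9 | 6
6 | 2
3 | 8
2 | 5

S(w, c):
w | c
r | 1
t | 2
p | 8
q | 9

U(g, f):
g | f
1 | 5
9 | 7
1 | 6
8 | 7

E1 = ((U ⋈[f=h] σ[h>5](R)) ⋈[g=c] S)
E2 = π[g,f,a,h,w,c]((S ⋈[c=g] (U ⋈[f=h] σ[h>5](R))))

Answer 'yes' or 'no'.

E1 per-node cardinality:
  U → 4
  R → 6
  σ[h>5](R) → 2
  (U ⋈[f=h] σ[h>5](R)) → 1
  S → 4
  ((U ⋈[f=h] σ[h>5](R)) ⋈[g=c] S) → 1
E2 per-node cardinality:
  S → 4
  U → 4
  R → 6
  σ[h>5](R) → 2
  (U ⋈[f=h] σ[h>5](R)) → 1
  (S ⋈[c=g] (U ⋈[f=h] σ[h>5](R))) → 1
  π[g,f,a,h,w,c]((S ⋈[c=g] (U ⋈[f=h] σ[h>5](R)))) → 1

E1 and E2 produce the same multiset:
g | f | a | h | w | c
1 | 6 | 9 | 6 | r | 1

yes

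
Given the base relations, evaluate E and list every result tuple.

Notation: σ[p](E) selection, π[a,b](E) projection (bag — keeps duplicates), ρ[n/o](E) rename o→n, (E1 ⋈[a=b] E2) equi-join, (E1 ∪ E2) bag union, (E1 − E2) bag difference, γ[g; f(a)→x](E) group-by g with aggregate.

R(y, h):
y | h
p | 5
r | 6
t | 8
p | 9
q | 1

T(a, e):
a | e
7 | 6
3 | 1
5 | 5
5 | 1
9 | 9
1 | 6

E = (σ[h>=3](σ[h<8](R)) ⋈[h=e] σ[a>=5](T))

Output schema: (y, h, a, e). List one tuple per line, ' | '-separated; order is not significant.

Per-node cardinality:
  R → 5
  σ[h<8](R) → 3
  σ[h>=3](σ[h<8](R)) → 2
  T → 6
  σ[a>=5](T) → 4
  (σ[h>=3](σ[h<8](R)) ⋈[h=e] σ[a>=5](T)) → 2

== RESULT ==
y | h | a | e
p | 5 | 5 | 5
r | 6 | 7 | 6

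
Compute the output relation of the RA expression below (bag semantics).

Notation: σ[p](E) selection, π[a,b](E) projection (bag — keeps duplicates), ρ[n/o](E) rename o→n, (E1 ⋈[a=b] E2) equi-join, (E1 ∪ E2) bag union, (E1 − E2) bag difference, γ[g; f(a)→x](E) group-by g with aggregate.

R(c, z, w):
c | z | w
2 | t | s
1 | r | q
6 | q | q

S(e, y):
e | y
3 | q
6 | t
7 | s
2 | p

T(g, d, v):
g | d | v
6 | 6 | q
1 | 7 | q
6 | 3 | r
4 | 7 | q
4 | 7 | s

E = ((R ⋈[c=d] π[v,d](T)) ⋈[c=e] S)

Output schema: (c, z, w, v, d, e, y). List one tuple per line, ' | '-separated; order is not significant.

Subexpression sizes:
  R → 3
  T → 5
  π[v,d](T) → 5
  (R ⋈[c=d] π[v,d](T)) → 1
  S → 4
  ((R ⋈[c=d] π[v,d](T)) ⋈[c=e] S) → 1

== RESULT ==
c | z | w | v | d | e | y
6 | q | q | q | 6 | 6 | t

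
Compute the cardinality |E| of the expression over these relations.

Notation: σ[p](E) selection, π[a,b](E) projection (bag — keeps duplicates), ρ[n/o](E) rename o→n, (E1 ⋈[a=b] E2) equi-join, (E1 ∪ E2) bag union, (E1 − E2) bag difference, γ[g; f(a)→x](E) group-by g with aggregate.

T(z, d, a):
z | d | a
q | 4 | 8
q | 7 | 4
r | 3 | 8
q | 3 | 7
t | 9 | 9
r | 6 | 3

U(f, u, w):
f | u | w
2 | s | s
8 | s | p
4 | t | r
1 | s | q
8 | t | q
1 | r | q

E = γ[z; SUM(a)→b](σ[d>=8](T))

Subexpression sizes:
  T → 6
  σ[d>=8](T) → 1
  γ[z; SUM(a)→b](σ[d>=8](T)) → 1

|E| = 1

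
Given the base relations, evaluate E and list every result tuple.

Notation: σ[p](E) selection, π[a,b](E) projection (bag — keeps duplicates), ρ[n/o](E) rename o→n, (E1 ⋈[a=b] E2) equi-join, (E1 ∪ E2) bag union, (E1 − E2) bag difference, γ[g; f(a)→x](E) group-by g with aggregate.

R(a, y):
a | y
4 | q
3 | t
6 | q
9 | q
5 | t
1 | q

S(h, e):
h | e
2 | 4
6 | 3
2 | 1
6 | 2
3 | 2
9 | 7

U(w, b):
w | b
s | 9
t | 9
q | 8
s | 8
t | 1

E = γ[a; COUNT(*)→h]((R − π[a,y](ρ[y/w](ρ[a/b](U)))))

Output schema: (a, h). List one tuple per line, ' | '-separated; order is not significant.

Stepwise |·|:
  R → 6
  U → 5
  ρ[a/b](U) → 5
  ρ[y/w](ρ[a/b](U)) → 5
  π[a,y](ρ[y/w](ρ[a/b](U))) → 5
  (R − π[a,y](ρ[y/w](ρ[a/b](U)))) → 6
  γ[a; COUNT(*)→h]((R − π[a,y](ρ[y/w](ρ[a/b](U))))) → 6

== RESULT ==
a | h
1 | 1
3 | 1
4 | 1
5 | 1
6 | 1
9 | 1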